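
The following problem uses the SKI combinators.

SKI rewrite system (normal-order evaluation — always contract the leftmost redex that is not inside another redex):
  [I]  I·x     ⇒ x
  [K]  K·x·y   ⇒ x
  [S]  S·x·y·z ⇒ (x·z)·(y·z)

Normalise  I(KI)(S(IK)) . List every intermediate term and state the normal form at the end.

  start: I(KI)(S(IK))
  [1] KI(S(IK))
  [2] I

Answer: normal form = I  (in 2 steps)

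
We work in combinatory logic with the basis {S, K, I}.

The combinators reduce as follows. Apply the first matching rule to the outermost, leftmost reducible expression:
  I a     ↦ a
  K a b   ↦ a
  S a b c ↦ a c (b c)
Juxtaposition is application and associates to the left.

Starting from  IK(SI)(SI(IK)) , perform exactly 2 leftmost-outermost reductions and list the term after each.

  start: IK(SI)(SI(IK))
  step 1: K(SI)(SI(IK))
  step 2: SI

Answer: after 2 steps: SI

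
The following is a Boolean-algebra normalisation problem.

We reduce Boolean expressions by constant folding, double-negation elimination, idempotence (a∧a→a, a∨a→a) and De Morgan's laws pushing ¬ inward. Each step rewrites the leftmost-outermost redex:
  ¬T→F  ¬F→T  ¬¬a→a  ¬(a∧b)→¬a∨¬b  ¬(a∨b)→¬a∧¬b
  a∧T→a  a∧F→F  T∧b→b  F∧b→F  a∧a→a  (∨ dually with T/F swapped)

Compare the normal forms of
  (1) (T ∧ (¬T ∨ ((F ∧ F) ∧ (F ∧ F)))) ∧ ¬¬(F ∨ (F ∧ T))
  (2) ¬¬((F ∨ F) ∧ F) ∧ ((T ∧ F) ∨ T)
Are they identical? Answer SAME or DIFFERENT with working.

Term A:
  start: (T ∧ (¬T ∨ ((F ∧ F) ∧ (F ∧ F)))) ∧ ¬¬(F ∨ (F ∧ T))
  →1  (¬T ∨ ((F ∧ F) ∧ (F ∧ F))) ∧ ¬¬(F ∨ (F ∧ T))
  →2  (F ∨ ((F ∧ F) ∧ (F ∧ F))) ∧ ¬¬(F ∨ (F ∧ T))
  →3  ((F ∧ F) ∧ (F ∧ F)) ∧ ¬¬(F ∨ (F ∧ T))
  →4  (F ∧ F) ∧ ¬¬(F ∨ (F ∧ T))
  →5  F ∧ ¬¬(F ∨ (F ∧ T))
  →6  F

Term B:
  start: ¬¬((F ∨ F) ∧ F) ∧ ((T ∧ F) ∨ T)
  →1  ((F ∨ F) ∧ F) ∧ ((T ∧ F) ∨ T)
  →2  F ∧ ((T ∧ F) ∨ T)
  →3  F

Answer: SAME — A ⇓ F, B ⇓ F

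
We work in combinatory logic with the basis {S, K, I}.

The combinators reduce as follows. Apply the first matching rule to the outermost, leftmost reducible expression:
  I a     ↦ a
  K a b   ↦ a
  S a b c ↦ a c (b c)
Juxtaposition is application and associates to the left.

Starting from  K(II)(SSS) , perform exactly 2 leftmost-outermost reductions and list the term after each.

  start: K(II)(SSS)
  step 1: II
  step 2: I

Answer: after 2 steps: I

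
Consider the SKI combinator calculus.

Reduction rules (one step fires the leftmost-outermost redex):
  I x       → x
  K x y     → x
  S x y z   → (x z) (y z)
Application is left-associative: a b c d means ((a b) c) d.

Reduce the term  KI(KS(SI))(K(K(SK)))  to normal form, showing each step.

Answer: normal form = K(K(SK))  (in 2 steps)

Reduction:
  start: KI(KS(SI))(K(K(SK)))
  →1  I(K(K(SK)))
  →2  K(K(SK))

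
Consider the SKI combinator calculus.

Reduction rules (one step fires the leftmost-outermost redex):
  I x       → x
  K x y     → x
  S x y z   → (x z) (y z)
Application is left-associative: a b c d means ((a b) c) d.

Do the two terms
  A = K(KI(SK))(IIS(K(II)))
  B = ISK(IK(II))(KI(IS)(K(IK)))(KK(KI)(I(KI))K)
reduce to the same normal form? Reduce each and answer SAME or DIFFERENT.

Term A:
  start: K(KI(SK))(IIS(K(II)))
  step 1: KI(SK)
  step 2: I

Term B:
  start: ISK(IK(II))(KI(IS)(K(IK)))(KK(KI)(I(KI))K)
  step 1: SK(IK(II))(KI(IS)(K(IK)))(KK(KI)(I(KI))K)
  step 2: K(KI(IS)(K(IK)))(IK(II)(KI(IS)(K(IK))))(KK(KI)(I(KI))K)
  step 3: KI(IS)(K(IK))(KK(KI)(I(KI))K)
  step 4: I(K(IK))(KK(KI)(I(KI))K)
  step 5: K(IK)(KK(KI)(I(KI))K)
  step 6: IK
  step 7: K

Answer: DIFFERENT — A ⇓ I, B ⇓ K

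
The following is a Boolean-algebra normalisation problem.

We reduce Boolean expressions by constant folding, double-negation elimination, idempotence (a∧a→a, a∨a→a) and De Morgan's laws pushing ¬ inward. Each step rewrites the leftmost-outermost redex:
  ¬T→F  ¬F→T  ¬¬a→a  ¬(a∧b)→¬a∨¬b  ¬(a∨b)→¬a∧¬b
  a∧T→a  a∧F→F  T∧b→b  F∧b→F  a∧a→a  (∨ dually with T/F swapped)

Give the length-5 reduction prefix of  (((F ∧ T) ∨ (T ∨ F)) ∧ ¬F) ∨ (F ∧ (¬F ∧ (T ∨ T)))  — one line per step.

Answer: after 5 steps: T ∨ (F ∧ (¬F ∧ (T ∨ T)))

Reduction:
  start: (((F ∧ T) ∨ (T ∨ F)) ∧ ¬F) ∨ (F ∧ (¬F ∧ (T ∨ T)))
  [1] ((F ∨ (T ∨ F)) ∧ ¬F) ∨ (F ∧ (¬F ∧ (T ∨ T)))
  [2] ((T ∨ F) ∧ ¬F) ∨ (F ∧ (¬F ∧ (T ∨ T)))
  [3] (T ∧ ¬F) ∨ (F ∧ (¬F ∧ (T ∨ T)))
  [4] ¬F ∨ (F ∧ (¬F ∧ (T ∨ T)))
  [5] T ∨ (F ∧ (¬F ∧ (T ∨ T)))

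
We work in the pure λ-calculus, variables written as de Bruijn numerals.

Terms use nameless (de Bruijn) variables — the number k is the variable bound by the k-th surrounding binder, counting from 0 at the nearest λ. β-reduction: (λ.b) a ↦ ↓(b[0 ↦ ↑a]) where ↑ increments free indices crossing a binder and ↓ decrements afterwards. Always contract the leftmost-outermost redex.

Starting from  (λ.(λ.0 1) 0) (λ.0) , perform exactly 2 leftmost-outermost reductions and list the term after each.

  start: (λ.(λ.0 1) 0) (λ.0)
  →1  (λ.0 (λ.0)) (λ.0)
  →2  (λ.0) (λ.0)

Answer: after 2 steps: (λ.0) (λ.0)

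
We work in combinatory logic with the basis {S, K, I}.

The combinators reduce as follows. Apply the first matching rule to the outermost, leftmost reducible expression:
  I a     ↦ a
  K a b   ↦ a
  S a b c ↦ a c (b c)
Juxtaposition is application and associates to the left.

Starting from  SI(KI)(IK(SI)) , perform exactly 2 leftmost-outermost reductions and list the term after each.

Answer: after 2 steps: IK(SI)(KI(IK(SI)))

Working:
  start: SI(KI)(IK(SI))
  step 1: I(IK(SI))(KI(IK(SI)))
  step 2: IK(SI)(KI(IK(SI)))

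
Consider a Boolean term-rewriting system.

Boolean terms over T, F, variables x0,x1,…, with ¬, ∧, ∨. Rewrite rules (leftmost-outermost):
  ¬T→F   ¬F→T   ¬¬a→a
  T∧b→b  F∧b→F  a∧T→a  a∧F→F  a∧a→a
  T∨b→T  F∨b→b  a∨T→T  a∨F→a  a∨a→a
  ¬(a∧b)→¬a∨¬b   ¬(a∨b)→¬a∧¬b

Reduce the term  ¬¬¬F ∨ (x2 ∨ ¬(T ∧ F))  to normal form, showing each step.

  start: ¬¬¬F ∨ (x2 ∨ ¬(T ∧ F))
  step 1: ¬F ∨ (x2 ∨ ¬(T ∧ F))
  step 2: T ∨ (x2 ∨ ¬(T ∧ F))
  step 3: T

Answer: normal form = T  (in 3 steps)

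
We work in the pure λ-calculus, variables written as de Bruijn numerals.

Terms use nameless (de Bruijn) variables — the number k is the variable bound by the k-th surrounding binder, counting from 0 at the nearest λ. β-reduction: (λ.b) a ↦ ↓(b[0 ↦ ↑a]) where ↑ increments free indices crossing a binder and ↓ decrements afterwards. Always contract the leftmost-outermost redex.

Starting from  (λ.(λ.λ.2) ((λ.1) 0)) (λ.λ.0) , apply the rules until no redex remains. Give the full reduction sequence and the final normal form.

  start: (λ.(λ.λ.2) ((λ.1) 0)) (λ.λ.0)
  step 1: (λ.λ.λ.λ.0) ((λ.λ.λ.0) (λ.λ.0))
  step 2: λ.λ.λ.0

Answer: normal form = λ.λ.λ.0  (in 2 steps)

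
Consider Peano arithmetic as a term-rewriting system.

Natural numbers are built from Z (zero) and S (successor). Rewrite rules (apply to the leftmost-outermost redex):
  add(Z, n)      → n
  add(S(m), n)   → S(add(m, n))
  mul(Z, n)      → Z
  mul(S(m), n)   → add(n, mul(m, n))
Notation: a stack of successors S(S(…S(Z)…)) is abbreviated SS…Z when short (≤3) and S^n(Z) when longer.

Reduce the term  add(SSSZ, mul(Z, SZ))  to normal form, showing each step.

Answer: normal form = SSSZ  (in 5 steps)

Working:
  start: add(SSSZ, mul(Z, SZ))
  [1] S(add(SSZ, mul(Z, SZ)))
  [2] S(S(add(SZ, mul(Z, SZ))))
  [3] S(S(S(add(Z, mul(Z, SZ)))))
  [4] S(S(S(mul(Z, SZ))))
  [5] SSSZ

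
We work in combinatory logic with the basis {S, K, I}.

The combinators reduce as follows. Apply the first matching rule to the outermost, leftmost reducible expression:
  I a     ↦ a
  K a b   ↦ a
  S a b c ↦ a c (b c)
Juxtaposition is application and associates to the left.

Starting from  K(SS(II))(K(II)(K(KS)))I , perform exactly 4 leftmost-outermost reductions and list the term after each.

Answer: after 4 steps: SII

Working:
  start: K(SS(II))(K(II)(K(KS)))I
  [1] SS(II)I
  [2] SI(III)
  [3] SI(II)
  [4] SII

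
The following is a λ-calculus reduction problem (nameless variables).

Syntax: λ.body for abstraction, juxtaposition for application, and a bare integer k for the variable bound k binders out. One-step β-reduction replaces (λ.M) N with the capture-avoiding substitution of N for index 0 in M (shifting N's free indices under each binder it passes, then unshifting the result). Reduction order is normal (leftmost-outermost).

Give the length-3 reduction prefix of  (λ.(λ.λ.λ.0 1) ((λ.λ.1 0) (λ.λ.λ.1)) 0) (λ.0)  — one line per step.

Answer: after 3 steps: λ.0 (λ.0)

Working:
  start: (λ.(λ.λ.λ.0 1) ((λ.λ.1 0) (λ.λ.λ.1)) 0) (λ.0)
  step 1: (λ.λ.λ.0 1) ((λ.λ.1 0) (λ.λ.λ.1)) (λ.0)
  step 2: (λ.λ.0 1) (λ.0)
  step 3: λ.0 (λ.0)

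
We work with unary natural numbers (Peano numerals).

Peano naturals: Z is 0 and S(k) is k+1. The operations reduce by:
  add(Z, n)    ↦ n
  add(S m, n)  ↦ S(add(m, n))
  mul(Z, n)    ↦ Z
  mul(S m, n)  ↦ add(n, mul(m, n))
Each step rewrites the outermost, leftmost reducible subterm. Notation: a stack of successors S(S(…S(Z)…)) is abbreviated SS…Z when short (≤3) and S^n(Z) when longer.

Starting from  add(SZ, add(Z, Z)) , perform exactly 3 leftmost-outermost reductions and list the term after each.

Answer: after 3 steps: SZ

Working:
  start: add(SZ, add(Z, Z))
  [1] S(add(Z, add(Z, Z)))
  [2] S(add(Z, Z))
  [3] SZ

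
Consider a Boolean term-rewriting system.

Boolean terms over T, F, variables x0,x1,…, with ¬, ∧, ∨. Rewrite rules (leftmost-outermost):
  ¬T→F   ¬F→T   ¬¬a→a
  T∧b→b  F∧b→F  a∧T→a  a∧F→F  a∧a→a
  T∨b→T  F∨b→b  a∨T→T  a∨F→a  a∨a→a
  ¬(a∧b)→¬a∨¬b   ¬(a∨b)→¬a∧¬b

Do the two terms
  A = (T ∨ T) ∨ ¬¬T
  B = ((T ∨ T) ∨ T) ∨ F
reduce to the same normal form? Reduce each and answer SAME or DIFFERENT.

Term A:
  start: (T ∨ T) ∨ ¬¬T
  step 1: T ∨ ¬¬T
  step 2: T

Term B:
  start: ((T ∨ T) ∨ T) ∨ F
  step 1: (T ∨ T) ∨ T
  step 2: T

Answer: SAME — A ⇓ T, B ⇓ T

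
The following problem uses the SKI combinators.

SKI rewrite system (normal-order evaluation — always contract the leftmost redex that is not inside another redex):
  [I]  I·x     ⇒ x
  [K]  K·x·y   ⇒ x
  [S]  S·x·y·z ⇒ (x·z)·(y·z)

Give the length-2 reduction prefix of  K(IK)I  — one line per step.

Answer: after 2 steps: K

Reduction:
  start: K(IK)I
  →1  IK
  →2  K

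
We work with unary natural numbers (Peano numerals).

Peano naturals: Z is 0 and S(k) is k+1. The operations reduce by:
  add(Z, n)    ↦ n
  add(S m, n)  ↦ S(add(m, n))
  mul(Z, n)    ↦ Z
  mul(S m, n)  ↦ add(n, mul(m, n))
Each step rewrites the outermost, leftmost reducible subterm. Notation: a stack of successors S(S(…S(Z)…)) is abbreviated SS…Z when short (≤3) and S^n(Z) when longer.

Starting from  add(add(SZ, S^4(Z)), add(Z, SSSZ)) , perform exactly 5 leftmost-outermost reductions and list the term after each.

  start: add(add(SZ, S^4(Z)), add(Z, SSSZ))
  [1] add(S(add(Z, S^4(Z))), add(Z, SSSZ))
  [2] S(add(add(Z, S^4(Z)), add(Z, SSSZ)))
  [3] S(add(S^4(Z), add(Z, SSSZ)))
  [4] S(S(add(SSSZ, add(Z, SSSZ))))
  [5] S(S(S(add(SSZ, add(Z, SSSZ)))))

Answer: after 5 steps: S(S(S(add(SSZ, add(Z, SSSZ)))))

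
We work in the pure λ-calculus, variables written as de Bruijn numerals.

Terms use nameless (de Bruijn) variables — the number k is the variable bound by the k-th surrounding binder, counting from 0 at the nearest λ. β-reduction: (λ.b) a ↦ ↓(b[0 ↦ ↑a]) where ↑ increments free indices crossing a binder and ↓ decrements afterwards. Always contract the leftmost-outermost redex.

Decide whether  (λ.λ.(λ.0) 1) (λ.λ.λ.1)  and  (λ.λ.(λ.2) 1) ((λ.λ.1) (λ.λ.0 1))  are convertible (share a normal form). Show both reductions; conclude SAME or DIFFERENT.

Term A:
  start: (λ.λ.(λ.0) 1) (λ.λ.λ.1)
  [1] λ.(λ.0) (λ.λ.λ.1)
  [2] λ.λ.λ.λ.1

Term B:
  start: (λ.λ.(λ.2) 1) ((λ.λ.1) (λ.λ.0 1))
  [1] λ.(λ.(λ.λ.1) (λ.λ.0 1)) ((λ.λ.1) (λ.λ.0 1))
  [2] λ.(λ.λ.1) (λ.λ.0 1)
  [3] λ.λ.λ.λ.0 1

Answer: DIFFERENT — A ⇓ λ.λ.λ.λ.1, B ⇓ λ.λ.λ.λ.0 1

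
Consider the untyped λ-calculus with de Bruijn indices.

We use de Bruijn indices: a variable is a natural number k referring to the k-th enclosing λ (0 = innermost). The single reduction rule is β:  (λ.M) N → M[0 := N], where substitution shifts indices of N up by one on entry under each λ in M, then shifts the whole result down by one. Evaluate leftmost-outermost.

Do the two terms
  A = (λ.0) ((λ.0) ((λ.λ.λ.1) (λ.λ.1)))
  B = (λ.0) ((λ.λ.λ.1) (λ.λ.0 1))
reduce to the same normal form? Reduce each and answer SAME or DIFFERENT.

Term A:
  start: (λ.0) ((λ.0) ((λ.λ.λ.1) (λ.λ.1)))
  [1] (λ.0) ((λ.λ.λ.1) (λ.λ.1))
  [2] (λ.λ.λ.1) (λ.λ.1)
  [3] λ.λ.1

Term B:
  start: (λ.0) ((λ.λ.λ.1) (λ.λ.0 1))
  [1] (λ.λ.λ.1) (λ.λ.0 1)
  [2] λ.λ.1

Answer: SAME — A ⇓ λ.λ.1, B ⇓ λ.λ.1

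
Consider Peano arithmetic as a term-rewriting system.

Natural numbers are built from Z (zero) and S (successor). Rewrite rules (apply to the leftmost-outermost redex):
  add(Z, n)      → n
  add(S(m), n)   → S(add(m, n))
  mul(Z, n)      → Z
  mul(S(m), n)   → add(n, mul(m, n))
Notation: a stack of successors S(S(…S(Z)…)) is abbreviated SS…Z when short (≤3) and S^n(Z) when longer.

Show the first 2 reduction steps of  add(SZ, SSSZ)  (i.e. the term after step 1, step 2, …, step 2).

Answer: after 2 steps: S^4(Z)

Derivation:
  start: add(SZ, SSSZ)
  step 1: S(add(Z, SSSZ))
  step 2: S^4(Z)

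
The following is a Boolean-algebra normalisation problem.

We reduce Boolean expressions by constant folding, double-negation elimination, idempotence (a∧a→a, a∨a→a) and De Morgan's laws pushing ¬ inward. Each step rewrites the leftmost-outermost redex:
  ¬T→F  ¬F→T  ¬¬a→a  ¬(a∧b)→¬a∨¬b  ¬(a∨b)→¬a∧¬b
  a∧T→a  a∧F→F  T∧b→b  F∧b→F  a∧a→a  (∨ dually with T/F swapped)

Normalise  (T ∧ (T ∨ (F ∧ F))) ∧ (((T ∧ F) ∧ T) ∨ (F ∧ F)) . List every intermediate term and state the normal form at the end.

  start: (T ∧ (T ∨ (F ∧ F))) ∧ (((T ∧ F) ∧ T) ∨ (F ∧ F))
  →1  (T ∨ (F ∧ F)) ∧ (((T ∧ F) ∧ T) ∨ (F ∧ F))
  →2  T ∧ (((T ∧ F) ∧ T) ∨ (F ∧ F))
  →3  ((T ∧ F) ∧ T) ∨ (F ∧ F)
  →4  (T ∧ F) ∨ (F ∧ F)
  →5  F ∨ (F ∧ F)
  →6  F ∧ F
  →7  F

Answer: normal form = F  (in 7 steps)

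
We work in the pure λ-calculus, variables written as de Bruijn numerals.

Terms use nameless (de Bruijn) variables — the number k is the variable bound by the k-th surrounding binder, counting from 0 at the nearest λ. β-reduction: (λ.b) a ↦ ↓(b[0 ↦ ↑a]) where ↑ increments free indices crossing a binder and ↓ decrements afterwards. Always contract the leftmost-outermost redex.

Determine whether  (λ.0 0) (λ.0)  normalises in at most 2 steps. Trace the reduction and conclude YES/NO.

  start: (λ.0 0) (λ.0)
  →1  (λ.0) (λ.0)
  →2  λ.0

Answer: YES — reaches normal form λ.0 in 2 ≤ 2 steps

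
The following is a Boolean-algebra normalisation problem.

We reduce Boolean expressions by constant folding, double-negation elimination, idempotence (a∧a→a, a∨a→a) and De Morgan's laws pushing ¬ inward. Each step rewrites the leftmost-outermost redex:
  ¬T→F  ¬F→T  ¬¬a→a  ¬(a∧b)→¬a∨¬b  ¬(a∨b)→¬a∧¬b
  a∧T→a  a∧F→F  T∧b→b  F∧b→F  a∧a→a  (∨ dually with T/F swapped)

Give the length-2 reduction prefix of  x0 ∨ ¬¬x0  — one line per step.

Answer: after 2 steps: x0

Working:
  start: x0 ∨ ¬¬x0
  →1  x0 ∨ x0
  →2  x0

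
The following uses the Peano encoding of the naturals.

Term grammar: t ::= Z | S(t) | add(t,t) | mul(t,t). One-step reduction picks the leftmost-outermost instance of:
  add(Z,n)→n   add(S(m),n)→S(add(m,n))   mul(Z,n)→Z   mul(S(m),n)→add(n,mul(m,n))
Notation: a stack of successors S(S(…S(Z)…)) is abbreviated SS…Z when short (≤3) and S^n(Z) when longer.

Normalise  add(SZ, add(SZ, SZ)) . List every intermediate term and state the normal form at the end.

  start: add(SZ, add(SZ, SZ))
  step 1: S(add(Z, add(SZ, SZ)))
  step 2: S(add(SZ, SZ))
  step 3: S(S(add(Z, SZ)))
  step 4: SSSZ

Answer: normal form = SSSZ  (in 4 steps)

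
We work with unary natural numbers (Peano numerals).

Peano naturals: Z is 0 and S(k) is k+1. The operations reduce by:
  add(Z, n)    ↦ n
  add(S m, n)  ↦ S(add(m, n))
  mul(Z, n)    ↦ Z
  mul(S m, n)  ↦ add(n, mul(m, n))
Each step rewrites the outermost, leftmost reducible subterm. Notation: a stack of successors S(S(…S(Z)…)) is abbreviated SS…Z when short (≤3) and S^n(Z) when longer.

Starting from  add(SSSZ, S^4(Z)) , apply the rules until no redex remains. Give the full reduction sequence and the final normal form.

  start: add(SSSZ, S^4(Z))
  [1] S(add(SSZ, S^4(Z)))
  [2] S(S(add(SZ, S^4(Z))))
  [3] S(S(S(add(Z, S^4(Z)))))
  [4] S^7(Z)

Answer: normal form = S^7(Z)  (in 4 steps)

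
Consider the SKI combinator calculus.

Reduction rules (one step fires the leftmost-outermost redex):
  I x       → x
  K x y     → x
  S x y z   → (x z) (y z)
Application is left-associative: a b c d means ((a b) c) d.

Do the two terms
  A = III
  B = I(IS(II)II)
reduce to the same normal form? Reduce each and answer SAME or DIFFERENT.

Term A:
  start: III
  →1  II
  →2  I

Term B:
  start: I(IS(II)II)
  →1  IS(II)II
  →2  S(II)II
  →3  III(II)
  →4  II(II)
  →5  I(II)
  →6  II
  →7  I

Answer: SAME — A ⇓ I, B ⇓ I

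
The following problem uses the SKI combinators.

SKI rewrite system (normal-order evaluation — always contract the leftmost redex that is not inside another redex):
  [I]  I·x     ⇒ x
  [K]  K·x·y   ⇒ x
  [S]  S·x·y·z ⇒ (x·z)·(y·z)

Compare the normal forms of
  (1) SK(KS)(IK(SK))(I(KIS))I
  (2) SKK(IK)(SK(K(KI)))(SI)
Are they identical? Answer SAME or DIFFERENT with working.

Term A:
  start: SK(KS)(IK(SK))(I(KIS))I
  [1] K(IK(SK))(KS(IK(SK)))(I(KIS))I
  [2] IK(SK)(I(KIS))I
  [3] K(SK)(I(KIS))I
  [4] SKI

Term B:
  start: SKK(IK)(SK(K(KI)))(SI)
  [1] K(IK)(K(IK))(SK(K(KI)))(SI)
  [2] IK(SK(K(KI)))(SI)
  [3] K(SK(K(KI)))(SI)
  [4] SK(K(KI))

Answer: DIFFERENT — A ⇓ SKI, B ⇓ SK(K(KI))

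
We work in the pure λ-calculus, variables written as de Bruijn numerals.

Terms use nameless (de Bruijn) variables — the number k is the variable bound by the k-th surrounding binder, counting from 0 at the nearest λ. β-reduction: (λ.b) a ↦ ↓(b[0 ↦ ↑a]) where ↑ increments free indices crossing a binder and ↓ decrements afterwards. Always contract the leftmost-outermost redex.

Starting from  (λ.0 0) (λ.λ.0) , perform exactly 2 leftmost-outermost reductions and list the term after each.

Answer: after 2 steps: λ.0

Derivation:
  start: (λ.0 0) (λ.λ.0)
  →1  (λ.λ.0) (λ.λ.0)
  →2  λ.0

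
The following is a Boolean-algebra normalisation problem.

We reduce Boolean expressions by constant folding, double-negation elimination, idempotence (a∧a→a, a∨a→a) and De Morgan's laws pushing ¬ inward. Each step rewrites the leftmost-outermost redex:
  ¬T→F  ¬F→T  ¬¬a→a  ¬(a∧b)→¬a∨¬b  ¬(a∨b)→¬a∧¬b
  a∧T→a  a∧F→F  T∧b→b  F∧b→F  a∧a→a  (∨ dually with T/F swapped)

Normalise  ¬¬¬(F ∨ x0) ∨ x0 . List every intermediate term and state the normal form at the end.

Answer: normal form = ¬x0 ∨ x0  (in 4 steps)

Derivation:
  start: ¬¬¬(F ∨ x0) ∨ x0
  step 1: ¬(F ∨ x0) ∨ x0
  step 2: (¬F ∧ ¬x0) ∨ x0
  step 3: (T ∧ ¬x0) ∨ x0
  step 4: ¬x0 ∨ x0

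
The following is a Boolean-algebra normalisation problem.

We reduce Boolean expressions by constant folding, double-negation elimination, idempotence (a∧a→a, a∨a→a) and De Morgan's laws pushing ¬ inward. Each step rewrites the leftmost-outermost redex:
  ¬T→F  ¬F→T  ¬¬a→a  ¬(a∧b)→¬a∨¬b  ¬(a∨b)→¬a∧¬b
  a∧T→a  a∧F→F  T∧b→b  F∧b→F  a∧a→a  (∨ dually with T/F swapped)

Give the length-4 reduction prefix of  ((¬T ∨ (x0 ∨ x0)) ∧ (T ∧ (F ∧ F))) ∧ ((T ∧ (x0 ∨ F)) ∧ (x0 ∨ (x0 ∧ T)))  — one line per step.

  start: ((¬T ∨ (x0 ∨ x0)) ∧ (T ∧ (F ∧ F))) ∧ ((T ∧ (x0 ∨ F)) ∧ (x0 ∨ (x0 ∧ T)))
  step 1: ((F ∨ (x0 ∨ x0)) ∧ (T ∧ (F ∧ F))) ∧ ((T ∧ (x0 ∨ F)) ∧ (x0 ∨ (x0 ∧ T)))
  step 2: ((x0 ∨ x0) ∧ (T ∧ (F ∧ F))) ∧ ((T ∧ (x0 ∨ F)) ∧ (x0 ∨ (x0 ∧ T)))
  step 3: (x0 ∧ (T ∧ (F ∧ F))) ∧ ((T ∧ (x0 ∨ F)) ∧ (x0 ∨ (x0 ∧ T)))
  step 4: (x0 ∧ (F ∧ F)) ∧ ((T ∧ (x0 ∨ F)) ∧ (x0 ∨ (x0 ∧ T)))

Answer: after 4 steps: (x0 ∧ (F ∧ F)) ∧ ((T ∧ (x0 ∨ F)) ∧ (x0 ∨ (x0 ∧ T)))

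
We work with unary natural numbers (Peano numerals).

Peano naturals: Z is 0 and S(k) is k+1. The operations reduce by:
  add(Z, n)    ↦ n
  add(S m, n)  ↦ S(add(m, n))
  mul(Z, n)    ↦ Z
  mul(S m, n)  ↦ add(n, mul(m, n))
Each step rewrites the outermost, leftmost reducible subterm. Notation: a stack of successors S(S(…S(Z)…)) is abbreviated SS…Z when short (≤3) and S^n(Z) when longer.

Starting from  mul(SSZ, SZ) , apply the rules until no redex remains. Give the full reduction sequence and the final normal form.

  start: mul(SSZ, SZ)
  →1  add(SZ, mul(SZ, SZ))
  →2  S(add(Z, mul(SZ, SZ)))
  →3  S(mul(SZ, SZ))
  →4  S(add(SZ, mul(Z, SZ)))
  →5  S(S(add(Z, mul(Z, SZ))))
  →6  S(S(mul(Z, SZ)))
  →7  SSZ

Answer: normal form = SSZ  (in 7 steps)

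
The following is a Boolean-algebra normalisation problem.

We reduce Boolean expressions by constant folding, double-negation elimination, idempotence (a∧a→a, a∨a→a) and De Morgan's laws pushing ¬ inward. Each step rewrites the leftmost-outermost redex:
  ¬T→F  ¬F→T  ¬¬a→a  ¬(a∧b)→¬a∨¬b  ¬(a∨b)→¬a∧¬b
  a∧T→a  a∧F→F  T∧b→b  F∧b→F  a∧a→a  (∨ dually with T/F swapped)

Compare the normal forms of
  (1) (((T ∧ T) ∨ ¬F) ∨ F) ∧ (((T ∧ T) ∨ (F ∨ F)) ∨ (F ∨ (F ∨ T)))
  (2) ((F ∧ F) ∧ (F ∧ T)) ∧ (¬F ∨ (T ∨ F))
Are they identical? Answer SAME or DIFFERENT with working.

Answer: DIFFERENT — A ⇓ T, B ⇓ F

Reduction:
Term A:
  start: (((T ∧ T) ∨ ¬F) ∨ F) ∧ (((T ∧ T) ∨ (F ∨ F)) ∨ (F ∨ (F ∨ T)))
  →1  ((T ∧ T) ∨ ¬F) ∧ (((T ∧ T) ∨ (F ∨ F)) ∨ (F ∨ (F ∨ T)))
  →2  (T ∨ ¬F) ∧ (((T ∧ T) ∨ (F ∨ F)) ∨ (F ∨ (F ∨ T)))
  →3  T ∧ (((T ∧ T) ∨ (F ∨ F)) ∨ (F ∨ (F ∨ T)))
  →4  ((T ∧ T) ∨ (F ∨ F)) ∨ (F ∨ (F ∨ T))
  →5  (T ∨ (F ∨ F)) ∨ (F ∨ (F ∨ T))
  →6  T ∨ (F ∨ (F ∨ T))
  →7  T

Term B:
  start: ((F ∧ F) ∧ (F ∧ T)) ∧ (¬F ∨ (T ∨ F))
  →1  (F ∧ (F ∧ T)) ∧ (¬F ∨ (T ∨ F))
  →2  F ∧ (¬F ∨ (T ∨ F))
  →3  F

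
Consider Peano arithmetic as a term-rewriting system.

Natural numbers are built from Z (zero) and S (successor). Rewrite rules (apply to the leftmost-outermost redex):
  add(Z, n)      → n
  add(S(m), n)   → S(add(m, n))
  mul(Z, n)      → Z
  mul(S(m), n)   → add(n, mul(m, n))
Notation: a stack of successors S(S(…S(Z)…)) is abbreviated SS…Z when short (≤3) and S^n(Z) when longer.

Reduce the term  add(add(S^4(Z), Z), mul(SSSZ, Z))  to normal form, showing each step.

Answer: normal form = S^4(Z)  (in 17 steps)

Reduction:
  start: add(add(S^4(Z), Z), mul(SSSZ, Z))
  [1] add(S(add(SSSZ, Z)), mul(SSSZ, Z))
  [2] S(add(add(SSSZ, Z), mul(SSSZ, Z)))
  [3] S(add(S(add(SSZ, Z)), mul(SSSZ, Z)))
  [4] S(S(add(add(SSZ, Z), mul(SSSZ, Z))))
  [5] S(S(add(S(add(SZ, Z)), mul(SSSZ, Z))))
  [6] S(S(S(add(add(SZ, Z), mul(SSSZ, Z)))))
  [7] S(S(S(add(S(add(Z, Z)), mul(SSSZ, Z)))))
  [8] S(S(S(S(add(add(Z, Z), mul(SSSZ, Z))))))
  [9] S(S(S(S(add(Z, mul(SSSZ, Z))))))
  [10] S(S(S(S(mul(SSSZ, Z)))))
  [11] S(S(S(S(add(Z, mul(SSZ, Z))))))
  [12] S(S(S(S(mul(SSZ, Z)))))
  [13] S(S(S(S(add(Z, mul(SZ, Z))))))
  [14] S(S(S(S(mul(SZ, Z)))))
  [15] S(S(S(S(add(Z, mul(Z, Z))))))
  [16] S(S(S(S(mul(Z, Z)))))
  [17] S^4(Z)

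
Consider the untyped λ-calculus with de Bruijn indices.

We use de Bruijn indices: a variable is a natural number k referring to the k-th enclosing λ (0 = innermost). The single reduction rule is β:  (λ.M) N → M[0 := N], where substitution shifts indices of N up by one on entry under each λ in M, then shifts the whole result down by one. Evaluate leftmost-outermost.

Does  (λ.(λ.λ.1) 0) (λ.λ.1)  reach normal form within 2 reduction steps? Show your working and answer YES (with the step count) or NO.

Answer: YES — reaches normal form λ.λ.λ.1 in 2 ≤ 2 steps

Working:
  start: (λ.(λ.λ.1) 0) (λ.λ.1)
  [1] (λ.λ.1) (λ.λ.1)
  [2] λ.λ.λ.1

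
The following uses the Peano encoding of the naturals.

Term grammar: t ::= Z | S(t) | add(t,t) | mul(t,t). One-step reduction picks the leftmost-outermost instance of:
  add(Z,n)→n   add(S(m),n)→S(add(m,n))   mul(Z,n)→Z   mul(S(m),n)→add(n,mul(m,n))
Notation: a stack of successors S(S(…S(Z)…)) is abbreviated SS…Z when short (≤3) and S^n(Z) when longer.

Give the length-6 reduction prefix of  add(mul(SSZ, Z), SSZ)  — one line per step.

  start: add(mul(SSZ, Z), SSZ)
  →1  add(add(Z, mul(SZ, Z)), SSZ)
  →2  add(mul(SZ, Z), SSZ)
  →3  add(add(Z, mul(Z, Z)), SSZ)
  →4  add(mul(Z, Z), SSZ)
  →5  add(Z, SSZ)
  →6  SSZ

Answer: after 6 steps: SSZ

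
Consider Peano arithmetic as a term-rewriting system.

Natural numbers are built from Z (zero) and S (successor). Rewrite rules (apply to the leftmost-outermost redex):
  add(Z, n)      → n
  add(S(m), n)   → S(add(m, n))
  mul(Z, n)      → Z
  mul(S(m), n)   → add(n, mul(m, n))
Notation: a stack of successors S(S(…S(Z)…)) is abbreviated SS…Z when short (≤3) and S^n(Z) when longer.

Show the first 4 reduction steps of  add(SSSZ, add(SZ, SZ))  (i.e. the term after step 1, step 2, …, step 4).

  start: add(SSSZ, add(SZ, SZ))
  [1] S(add(SSZ, add(SZ, SZ)))
  [2] S(S(add(SZ, add(SZ, SZ))))
  [3] S(S(S(add(Z, add(SZ, SZ)))))
  [4] S(S(S(add(SZ, SZ))))

Answer: after 4 steps: S(S(S(add(SZ, SZ))))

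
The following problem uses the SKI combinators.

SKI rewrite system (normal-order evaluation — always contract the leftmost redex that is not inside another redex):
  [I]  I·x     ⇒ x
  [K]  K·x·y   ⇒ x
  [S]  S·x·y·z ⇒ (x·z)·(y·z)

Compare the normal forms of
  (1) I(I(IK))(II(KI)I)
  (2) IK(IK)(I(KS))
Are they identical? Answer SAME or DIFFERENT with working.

Answer: DIFFERENT — A ⇓ KI, B ⇓ K

Reduction:
Term A:
  start: I(I(IK))(II(KI)I)
  [1] I(IK)(II(KI)I)
  [2] IK(II(KI)I)
  [3] K(II(KI)I)
  [4] K(I(KI)I)
  [5] K(KII)
  [6] KI

Term B:
  start: IK(IK)(I(KS))
  [1] K(IK)(I(KS))
  [2] IK
  [3] K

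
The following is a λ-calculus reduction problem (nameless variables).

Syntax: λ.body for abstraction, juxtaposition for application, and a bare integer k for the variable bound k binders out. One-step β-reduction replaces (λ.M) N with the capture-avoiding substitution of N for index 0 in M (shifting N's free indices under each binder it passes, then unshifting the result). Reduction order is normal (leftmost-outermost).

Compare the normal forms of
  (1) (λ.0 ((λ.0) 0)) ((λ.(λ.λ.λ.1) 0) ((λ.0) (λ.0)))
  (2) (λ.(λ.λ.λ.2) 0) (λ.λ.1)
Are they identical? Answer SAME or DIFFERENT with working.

Term A:
  start: (λ.0 ((λ.0) 0)) ((λ.(λ.λ.λ.1) 0) ((λ.0) (λ.0)))
  step 1: (λ.(λ.λ.λ.1) 0) ((λ.0) (λ.0)) ((λ.0) ((λ.(λ.λ.λ.1) 0) ((λ.0) (λ.0))))
  step 2: (λ.λ.λ.1) ((λ.0) (λ.0)) ((λ.0) ((λ.(λ.λ.λ.1) 0) ((λ.0) (λ.0))))
  step 3: (λ.λ.1) ((λ.0) ((λ.(λ.λ.λ.1) 0) ((λ.0) (λ.0))))
  step 4: λ.(λ.0) ((λ.(λ.λ.λ.1) 0) ((λ.0) (λ.0)))
  step 5: λ.(λ.(λ.λ.λ.1) 0) ((λ.0) (λ.0))
  step 6: λ.(λ.λ.λ.1) ((λ.0) (λ.0))
  step 7: λ.λ.λ.1

Term B:
  start: (λ.(λ.λ.λ.2) 0) (λ.λ.1)
  step 1: (λ.λ.λ.2) (λ.λ.1)
  step 2: λ.λ.λ.λ.1

Answer: DIFFERENT — A ⇓ λ.λ.λ.1, B ⇓ λ.λ.λ.λ.1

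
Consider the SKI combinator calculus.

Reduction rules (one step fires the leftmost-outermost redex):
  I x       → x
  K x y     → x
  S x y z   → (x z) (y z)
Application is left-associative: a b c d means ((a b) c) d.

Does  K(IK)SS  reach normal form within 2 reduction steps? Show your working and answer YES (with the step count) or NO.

Answer: YES — reaches normal form KS in 2 ≤ 2 steps

Reduction:
  start: K(IK)SS
  →1  IKS
  →2  KS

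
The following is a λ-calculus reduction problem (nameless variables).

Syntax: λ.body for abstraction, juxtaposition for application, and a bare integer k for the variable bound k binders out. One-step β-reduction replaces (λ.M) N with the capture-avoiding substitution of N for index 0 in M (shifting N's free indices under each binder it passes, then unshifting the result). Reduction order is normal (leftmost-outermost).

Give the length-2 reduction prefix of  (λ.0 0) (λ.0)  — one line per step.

Answer: after 2 steps: λ.0

Reduction:
  start: (λ.0 0) (λ.0)
  step 1: (λ.0) (λ.0)
  step 2: λ.0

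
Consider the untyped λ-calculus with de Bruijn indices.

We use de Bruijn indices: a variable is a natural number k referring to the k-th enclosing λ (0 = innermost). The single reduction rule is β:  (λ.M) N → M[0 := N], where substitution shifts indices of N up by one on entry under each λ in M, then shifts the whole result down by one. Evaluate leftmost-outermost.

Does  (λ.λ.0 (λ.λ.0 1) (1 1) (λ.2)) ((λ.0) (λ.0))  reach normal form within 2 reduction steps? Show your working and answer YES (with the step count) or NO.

  start: (λ.λ.0 (λ.λ.0 1) (1 1) (λ.2)) ((λ.0) (λ.0))
  step 1: λ.0 (λ.λ.0 1) ((λ.0) (λ.0) ((λ.0) (λ.0))) (λ.(λ.0) (λ.0))
  step 2: λ.0 (λ.λ.0 1) ((λ.0) ((λ.0) (λ.0))) (λ.(λ.0) (λ.0))

Answer: NO — after 2 steps the term is λ.0 (λ.λ.0 1) ((λ.0) ((λ.0) (λ.0))) (λ.(λ.0) (λ.0)), not yet normal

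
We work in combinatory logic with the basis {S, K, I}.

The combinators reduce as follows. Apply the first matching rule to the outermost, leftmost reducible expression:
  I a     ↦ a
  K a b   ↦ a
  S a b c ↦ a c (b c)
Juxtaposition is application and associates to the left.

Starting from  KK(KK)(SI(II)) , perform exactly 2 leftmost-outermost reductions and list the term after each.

Answer: after 2 steps: K(SII)

Reduction:
  start: KK(KK)(SI(II))
  →1  K(SI(II))
  →2  K(SII)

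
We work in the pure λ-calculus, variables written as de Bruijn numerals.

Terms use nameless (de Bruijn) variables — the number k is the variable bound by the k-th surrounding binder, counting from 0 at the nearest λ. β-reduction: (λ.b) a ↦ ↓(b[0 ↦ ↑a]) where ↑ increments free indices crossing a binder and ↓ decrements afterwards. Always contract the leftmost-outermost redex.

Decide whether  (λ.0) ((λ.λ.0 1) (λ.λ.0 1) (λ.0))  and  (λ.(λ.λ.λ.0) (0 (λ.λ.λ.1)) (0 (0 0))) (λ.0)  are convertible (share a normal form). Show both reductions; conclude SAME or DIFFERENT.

Term A:
  start: (λ.0) ((λ.λ.0 1) (λ.λ.0 1) (λ.0))
  [1] (λ.λ.0 1) (λ.λ.0 1) (λ.0)
  [2] (λ.0 (λ.λ.0 1)) (λ.0)
  [3] (λ.0) (λ.λ.0 1)
  [4] λ.λ.0 1

Term B:
  start: (λ.(λ.λ.λ.0) (0 (λ.λ.λ.1)) (0 (0 0))) (λ.0)
  [1] (λ.λ.λ.0) ((λ.0) (λ.λ.λ.1)) ((λ.0) ((λ.0) (λ.0)))
  [2] (λ.λ.0) ((λ.0) ((λ.0) (λ.0)))
  [3] λ.0

Answer: DIFFERENT — A ⇓ λ.λ.0 1, B ⇓ λ.0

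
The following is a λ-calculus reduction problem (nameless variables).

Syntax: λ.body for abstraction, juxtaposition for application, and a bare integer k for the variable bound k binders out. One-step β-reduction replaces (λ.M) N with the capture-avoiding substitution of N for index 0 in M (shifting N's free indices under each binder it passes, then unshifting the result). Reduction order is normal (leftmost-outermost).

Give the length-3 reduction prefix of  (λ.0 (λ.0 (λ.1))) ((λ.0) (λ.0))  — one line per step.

  start: (λ.0 (λ.0 (λ.1))) ((λ.0) (λ.0))
  step 1: (λ.0) (λ.0) (λ.0 (λ.1))
  step 2: (λ.0) (λ.0 (λ.1))
  step 3: λ.0 (λ.1)

Answer: after 3 steps: λ.0 (λ.1)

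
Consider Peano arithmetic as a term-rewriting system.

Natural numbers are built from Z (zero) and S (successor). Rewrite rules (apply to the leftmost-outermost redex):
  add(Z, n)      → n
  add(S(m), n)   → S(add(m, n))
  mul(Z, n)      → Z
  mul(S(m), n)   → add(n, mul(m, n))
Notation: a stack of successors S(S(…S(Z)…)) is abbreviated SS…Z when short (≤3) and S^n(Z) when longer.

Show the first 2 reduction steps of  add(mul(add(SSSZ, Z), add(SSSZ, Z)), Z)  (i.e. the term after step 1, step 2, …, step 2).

  start: add(mul(add(SSSZ, Z), add(SSSZ, Z)), Z)
  [1] add(mul(S(add(SSZ, Z)), add(SSSZ, Z)), Z)
  [2] add(add(add(SSSZ, Z), mul(add(SSZ, Z), add(SSSZ, Z))), Z)

Answer: after 2 steps: add(add(add(SSSZ, Z), mul(add(SSZ, Z), add(SSSZ, Z))), Z)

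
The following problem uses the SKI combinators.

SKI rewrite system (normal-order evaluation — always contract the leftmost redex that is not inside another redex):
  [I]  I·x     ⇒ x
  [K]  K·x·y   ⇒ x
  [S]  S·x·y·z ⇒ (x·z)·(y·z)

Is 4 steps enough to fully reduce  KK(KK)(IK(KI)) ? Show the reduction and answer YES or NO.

Answer: YES — reaches normal form K(K(KI)) in 2 ≤ 4 steps

Reduction:
  start: KK(KK)(IK(KI))
  step 1: K(IK(KI))
  step 2: K(K(KI))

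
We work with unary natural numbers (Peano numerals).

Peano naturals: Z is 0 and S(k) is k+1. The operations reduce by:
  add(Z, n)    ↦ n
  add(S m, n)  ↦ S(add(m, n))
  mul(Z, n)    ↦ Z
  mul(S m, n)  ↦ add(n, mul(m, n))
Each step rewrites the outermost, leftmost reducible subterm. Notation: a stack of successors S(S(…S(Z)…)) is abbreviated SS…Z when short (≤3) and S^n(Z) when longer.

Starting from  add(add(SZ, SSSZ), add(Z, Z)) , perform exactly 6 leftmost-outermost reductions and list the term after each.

Answer: after 6 steps: S(S(S(S(add(Z, add(Z, Z))))))

Derivation:
  start: add(add(SZ, SSSZ), add(Z, Z))
  →1  add(S(add(Z, SSSZ)), add(Z, Z))
  →2  S(add(add(Z, SSSZ), add(Z, Z)))
  →3  S(add(SSSZ, add(Z, Z)))
  →4  S(S(add(SSZ, add(Z, Z))))
  →5  S(S(S(add(SZ, add(Z, Z)))))
  →6  S(S(S(S(add(Z, add(Z, Z))))))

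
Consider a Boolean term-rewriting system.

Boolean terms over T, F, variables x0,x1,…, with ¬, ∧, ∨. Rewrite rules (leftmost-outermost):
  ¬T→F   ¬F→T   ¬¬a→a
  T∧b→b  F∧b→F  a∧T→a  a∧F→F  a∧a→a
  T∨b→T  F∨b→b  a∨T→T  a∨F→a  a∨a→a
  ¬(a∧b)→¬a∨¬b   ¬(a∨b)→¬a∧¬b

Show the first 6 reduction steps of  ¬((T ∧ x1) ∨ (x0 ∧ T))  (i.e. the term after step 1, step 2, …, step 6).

  start: ¬((T ∧ x1) ∨ (x0 ∧ T))
  [1] ¬(T ∧ x1) ∧ ¬(x0 ∧ T)
  [2] (¬T ∨ ¬x1) ∧ ¬(x0 ∧ T)
  [3] (F ∨ ¬x1) ∧ ¬(x0 ∧ T)
  [4] ¬x1 ∧ ¬(x0 ∧ T)
  [5] ¬x1 ∧ (¬x0 ∨ ¬T)
  [6] ¬x1 ∧ (¬x0 ∨ F)

Answer: after 6 steps: ¬x1 ∧ (¬x0 ∨ F)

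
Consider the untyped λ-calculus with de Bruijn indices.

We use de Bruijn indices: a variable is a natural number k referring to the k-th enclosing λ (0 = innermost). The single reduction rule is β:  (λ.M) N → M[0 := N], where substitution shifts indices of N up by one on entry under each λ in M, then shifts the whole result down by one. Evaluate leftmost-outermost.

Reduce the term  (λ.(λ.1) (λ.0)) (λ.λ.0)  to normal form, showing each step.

  start: (λ.(λ.1) (λ.0)) (λ.λ.0)
  [1] (λ.λ.λ.0) (λ.0)
  [2] λ.λ.0

Answer: normal form = λ.λ.0  (in 2 steps)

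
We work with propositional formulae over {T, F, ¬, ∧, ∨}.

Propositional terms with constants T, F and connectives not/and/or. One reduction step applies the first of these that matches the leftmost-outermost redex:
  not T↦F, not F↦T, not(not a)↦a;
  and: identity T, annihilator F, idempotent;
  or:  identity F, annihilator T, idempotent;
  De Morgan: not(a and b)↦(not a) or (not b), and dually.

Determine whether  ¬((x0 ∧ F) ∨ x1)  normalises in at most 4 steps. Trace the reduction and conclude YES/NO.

Answer: NO — after 4 steps the term is T ∧ ¬x1, not yet normal

Working:
  start: ¬((x0 ∧ F) ∨ x1)
  [1] ¬(x0 ∧ F) ∧ ¬x1
  [2] (¬x0 ∨ ¬F) ∧ ¬x1
  [3] (¬x0 ∨ T) ∧ ¬x1
  [4] T ∧ ¬x1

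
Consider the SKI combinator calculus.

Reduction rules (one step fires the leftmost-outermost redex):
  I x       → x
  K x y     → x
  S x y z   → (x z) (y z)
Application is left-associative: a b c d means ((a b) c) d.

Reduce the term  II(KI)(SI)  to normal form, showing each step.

  start: II(KI)(SI)
  step 1: I(KI)(SI)
  step 2: KI(SI)
  step 3: I

Answer: normal form = I  (in 3 steps)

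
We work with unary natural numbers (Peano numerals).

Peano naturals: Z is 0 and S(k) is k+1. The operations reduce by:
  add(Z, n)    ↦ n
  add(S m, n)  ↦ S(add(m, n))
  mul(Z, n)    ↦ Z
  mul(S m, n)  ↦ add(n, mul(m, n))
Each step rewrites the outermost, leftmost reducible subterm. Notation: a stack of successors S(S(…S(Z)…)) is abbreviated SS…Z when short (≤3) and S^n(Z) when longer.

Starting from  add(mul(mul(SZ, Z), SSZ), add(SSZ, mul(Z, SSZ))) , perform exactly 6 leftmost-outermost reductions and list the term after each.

  start: add(mul(mul(SZ, Z), SSZ), add(SSZ, mul(Z, SSZ)))
  step 1: add(mul(add(Z, mul(Z, Z)), SSZ), add(SSZ, mul(Z, SSZ)))
  step 2: add(mul(mul(Z, Z), SSZ), add(SSZ, mul(Z, SSZ)))
  step 3: add(mul(Z, SSZ), add(SSZ, mul(Z, SSZ)))
  step 4: add(Z, add(SSZ, mul(Z, SSZ)))
  step 5: add(SSZ, mul(Z, SSZ))
  step 6: S(add(SZ, mul(Z, SSZ)))

Answer: after 6 steps: S(add(SZ, mul(Z, SSZ)))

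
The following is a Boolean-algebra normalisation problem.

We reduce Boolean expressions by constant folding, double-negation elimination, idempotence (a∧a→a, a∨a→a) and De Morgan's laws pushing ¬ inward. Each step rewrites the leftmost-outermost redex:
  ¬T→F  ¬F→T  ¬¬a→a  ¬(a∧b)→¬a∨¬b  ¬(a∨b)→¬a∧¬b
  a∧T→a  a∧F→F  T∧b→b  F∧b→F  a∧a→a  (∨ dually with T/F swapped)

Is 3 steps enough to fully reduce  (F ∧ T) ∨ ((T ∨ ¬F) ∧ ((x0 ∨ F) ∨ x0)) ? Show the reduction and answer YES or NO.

Answer: NO — after 3 steps the term is T ∧ ((x0 ∨ F) ∨ x0), not yet normal

Derivation:
  start: (F ∧ T) ∨ ((T ∨ ¬F) ∧ ((x0 ∨ F) ∨ x0))
  [1] F ∨ ((T ∨ ¬F) ∧ ((x0 ∨ F) ∨ x0))
  [2] (T ∨ ¬F) ∧ ((x0 ∨ F) ∨ x0)
  [3] T ∧ ((x0 ∨ F) ∨ x0)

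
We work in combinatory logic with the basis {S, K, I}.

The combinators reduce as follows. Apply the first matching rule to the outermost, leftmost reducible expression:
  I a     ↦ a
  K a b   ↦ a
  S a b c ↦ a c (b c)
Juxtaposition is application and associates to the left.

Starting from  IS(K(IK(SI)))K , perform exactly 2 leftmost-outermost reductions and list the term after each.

  start: IS(K(IK(SI)))K
  →1  S(K(IK(SI)))K
  →2  S(K(K(SI)))K

Answer: after 2 steps: S(K(K(SI)))K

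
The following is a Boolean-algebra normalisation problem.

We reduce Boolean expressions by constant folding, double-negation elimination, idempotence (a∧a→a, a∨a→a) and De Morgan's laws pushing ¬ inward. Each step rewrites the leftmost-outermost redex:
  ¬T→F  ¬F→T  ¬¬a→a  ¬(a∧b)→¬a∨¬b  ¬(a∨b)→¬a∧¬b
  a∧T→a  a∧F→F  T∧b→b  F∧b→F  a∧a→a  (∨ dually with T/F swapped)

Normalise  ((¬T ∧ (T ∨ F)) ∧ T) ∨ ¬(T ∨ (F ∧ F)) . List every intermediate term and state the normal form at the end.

  start: ((¬T ∧ (T ∨ F)) ∧ T) ∨ ¬(T ∨ (F ∧ F))
  step 1: (¬T ∧ (T ∨ F)) ∨ ¬(T ∨ (F ∧ F))
  step 2: (F ∧ (T ∨ F)) ∨ ¬(T ∨ (F ∧ F))
  step 3: F ∨ ¬(T ∨ (F ∧ F))
  step 4: ¬(T ∨ (F ∧ F))
  step 5: ¬T ∧ ¬(F ∧ F)
  step 6: F ∧ ¬(F ∧ F)
  step 7: F

Answer: normal form = F  (in 7 steps)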